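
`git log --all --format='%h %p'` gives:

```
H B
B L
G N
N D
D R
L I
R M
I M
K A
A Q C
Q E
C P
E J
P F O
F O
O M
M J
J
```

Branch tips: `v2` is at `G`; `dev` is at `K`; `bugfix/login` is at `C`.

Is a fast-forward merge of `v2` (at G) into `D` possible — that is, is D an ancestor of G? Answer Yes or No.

Yes

A fast-forward from D to G is possible iff D is an ancestor of G.
Ancestors of G: {D, G, J, M, N, R}.
D is among them, so fast-forward is possible.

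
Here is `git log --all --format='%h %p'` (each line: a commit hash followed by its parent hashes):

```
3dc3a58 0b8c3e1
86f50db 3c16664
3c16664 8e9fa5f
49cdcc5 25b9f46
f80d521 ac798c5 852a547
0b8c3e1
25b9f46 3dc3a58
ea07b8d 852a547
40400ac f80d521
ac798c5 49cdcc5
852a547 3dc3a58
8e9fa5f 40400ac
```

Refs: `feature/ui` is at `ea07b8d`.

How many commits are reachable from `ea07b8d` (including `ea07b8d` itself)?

4

Walking parent pointers from ea07b8d: reachable set = {0b8c3e1, 3dc3a58, 852a547, ea07b8d}.
That is 4 commits.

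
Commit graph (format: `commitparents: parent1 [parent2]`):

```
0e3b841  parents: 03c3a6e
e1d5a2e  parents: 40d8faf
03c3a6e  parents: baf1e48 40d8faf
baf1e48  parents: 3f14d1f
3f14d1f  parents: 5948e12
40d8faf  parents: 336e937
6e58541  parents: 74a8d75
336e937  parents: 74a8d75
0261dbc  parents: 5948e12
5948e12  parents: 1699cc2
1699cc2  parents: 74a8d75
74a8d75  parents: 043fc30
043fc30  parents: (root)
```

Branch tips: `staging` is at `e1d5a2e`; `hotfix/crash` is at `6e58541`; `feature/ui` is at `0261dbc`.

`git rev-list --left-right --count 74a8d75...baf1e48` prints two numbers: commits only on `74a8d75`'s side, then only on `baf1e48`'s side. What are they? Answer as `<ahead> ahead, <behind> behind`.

Reachable from 74a8d75: {043fc30, 74a8d75}.
Reachable from baf1e48: {043fc30, 1699cc2, 3f14d1f, 5948e12, 74a8d75, baf1e48}.
Only in 74a8d75's history (ahead): {} — 0.
Only in baf1e48's history (behind): {1699cc2, 3f14d1f, 5948e12, baf1e48} — 4.

0 ahead, 4 behind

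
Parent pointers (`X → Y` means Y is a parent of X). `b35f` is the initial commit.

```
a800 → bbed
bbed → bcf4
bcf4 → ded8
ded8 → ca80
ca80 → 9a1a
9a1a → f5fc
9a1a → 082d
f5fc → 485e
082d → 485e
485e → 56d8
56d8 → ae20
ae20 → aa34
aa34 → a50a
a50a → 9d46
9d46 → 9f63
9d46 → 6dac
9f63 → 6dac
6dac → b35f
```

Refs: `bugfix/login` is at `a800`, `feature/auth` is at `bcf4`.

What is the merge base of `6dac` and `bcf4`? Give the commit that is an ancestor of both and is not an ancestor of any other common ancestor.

6dac

Ancestors of 6dac: {6dac, b35f}.
Ancestors of bcf4: {082d, 485e, 56d8, 6dac, 9a1a, 9d46, 9f63, a50a, aa34, ae20, b35f, bcf4, ca80, ded8, f5fc}.
Common ancestors: {6dac, b35f}.
Among these, 6dac is not an ancestor of any other common ancestor — it is the merge base.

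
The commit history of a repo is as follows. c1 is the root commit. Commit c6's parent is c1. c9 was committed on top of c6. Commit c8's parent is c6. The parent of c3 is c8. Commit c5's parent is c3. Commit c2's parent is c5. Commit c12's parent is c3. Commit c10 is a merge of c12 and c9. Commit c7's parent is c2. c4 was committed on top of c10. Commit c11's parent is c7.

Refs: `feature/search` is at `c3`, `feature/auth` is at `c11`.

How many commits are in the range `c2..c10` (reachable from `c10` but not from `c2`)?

3

Reachable from c10: {c1, c10, c12, c3, c6, c8, c9}.
Reachable from c2: {c1, c2, c3, c5, c6, c8}.
In c10's history but not c2's: {c10, c12, c9} — 3 commits.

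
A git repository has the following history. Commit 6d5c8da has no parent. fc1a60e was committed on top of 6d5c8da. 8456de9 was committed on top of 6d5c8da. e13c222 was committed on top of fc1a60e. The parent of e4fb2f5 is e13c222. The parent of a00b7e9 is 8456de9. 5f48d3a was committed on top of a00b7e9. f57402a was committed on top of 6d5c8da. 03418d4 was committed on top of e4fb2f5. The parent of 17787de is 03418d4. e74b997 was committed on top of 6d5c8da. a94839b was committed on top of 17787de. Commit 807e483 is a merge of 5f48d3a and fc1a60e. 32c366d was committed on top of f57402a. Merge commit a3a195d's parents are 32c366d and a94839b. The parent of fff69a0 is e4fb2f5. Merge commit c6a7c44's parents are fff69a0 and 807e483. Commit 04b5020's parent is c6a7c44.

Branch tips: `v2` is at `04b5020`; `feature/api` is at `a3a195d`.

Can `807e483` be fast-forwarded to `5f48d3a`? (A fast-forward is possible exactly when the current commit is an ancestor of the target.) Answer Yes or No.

A fast-forward from 807e483 to 5f48d3a is possible iff 807e483 is an ancestor of 5f48d3a.
Ancestors of 5f48d3a: {5f48d3a, 6d5c8da, 8456de9, a00b7e9}.
807e483 is not among them, so fast-forward is not possible.

No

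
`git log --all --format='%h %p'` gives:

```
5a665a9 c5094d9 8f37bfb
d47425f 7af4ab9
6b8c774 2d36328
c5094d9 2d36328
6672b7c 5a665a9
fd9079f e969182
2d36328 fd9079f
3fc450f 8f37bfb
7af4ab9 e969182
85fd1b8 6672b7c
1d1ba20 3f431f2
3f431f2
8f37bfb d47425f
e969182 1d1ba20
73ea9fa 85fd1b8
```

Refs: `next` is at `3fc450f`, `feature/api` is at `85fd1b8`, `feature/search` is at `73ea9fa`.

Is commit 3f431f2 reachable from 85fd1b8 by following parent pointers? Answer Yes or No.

Ancestors of 85fd1b8 (commits reachable by following parents): {1d1ba20, 2d36328, 3f431f2, 5a665a9, 6672b7c, 7af4ab9, 85fd1b8, 8f37bfb, c5094d9, d47425f, e969182, fd9079f}.
3f431f2 is in that set, so it is an ancestor of 85fd1b8.

Yes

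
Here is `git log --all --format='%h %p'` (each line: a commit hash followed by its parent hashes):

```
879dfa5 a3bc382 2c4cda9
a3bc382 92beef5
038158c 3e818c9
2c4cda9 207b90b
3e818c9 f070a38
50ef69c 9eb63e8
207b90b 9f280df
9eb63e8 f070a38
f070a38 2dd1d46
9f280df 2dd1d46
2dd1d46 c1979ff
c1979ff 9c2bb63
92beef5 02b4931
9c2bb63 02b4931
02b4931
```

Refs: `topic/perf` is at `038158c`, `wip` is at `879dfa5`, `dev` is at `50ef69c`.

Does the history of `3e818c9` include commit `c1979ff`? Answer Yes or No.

Yes

Ancestors of 3e818c9 (commits reachable by following parents): {02b4931, 2dd1d46, 3e818c9, 9c2bb63, c1979ff, f070a38}.
c1979ff is in that set, so it is an ancestor of 3e818c9.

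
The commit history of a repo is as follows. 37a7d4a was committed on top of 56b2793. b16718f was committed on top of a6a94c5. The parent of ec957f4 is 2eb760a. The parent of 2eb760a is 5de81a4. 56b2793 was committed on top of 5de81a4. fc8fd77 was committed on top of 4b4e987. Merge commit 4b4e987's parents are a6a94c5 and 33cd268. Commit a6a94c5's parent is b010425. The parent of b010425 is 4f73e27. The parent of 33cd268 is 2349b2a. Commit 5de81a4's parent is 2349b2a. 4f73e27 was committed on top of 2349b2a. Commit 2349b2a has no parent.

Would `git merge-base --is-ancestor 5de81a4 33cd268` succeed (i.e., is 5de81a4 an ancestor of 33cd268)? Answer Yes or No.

No

Ancestors of 33cd268: {2349b2a, 33cd268}.
5de81a4 is not in that set, so it is not an ancestor of 33cd268.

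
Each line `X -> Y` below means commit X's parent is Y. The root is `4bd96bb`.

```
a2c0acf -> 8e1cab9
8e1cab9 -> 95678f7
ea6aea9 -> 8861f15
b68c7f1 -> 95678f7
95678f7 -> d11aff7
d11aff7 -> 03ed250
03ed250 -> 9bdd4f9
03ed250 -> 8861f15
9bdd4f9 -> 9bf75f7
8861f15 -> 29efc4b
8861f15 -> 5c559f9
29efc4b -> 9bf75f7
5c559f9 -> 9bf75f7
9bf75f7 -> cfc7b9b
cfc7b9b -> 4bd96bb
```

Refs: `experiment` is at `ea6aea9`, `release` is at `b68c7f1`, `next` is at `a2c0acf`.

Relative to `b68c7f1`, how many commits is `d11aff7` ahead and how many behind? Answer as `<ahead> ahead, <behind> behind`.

Reachable from d11aff7: {03ed250, 29efc4b, 4bd96bb, 5c559f9, 8861f15, 9bdd4f9, 9bf75f7, cfc7b9b, d11aff7}.
Reachable from b68c7f1: {03ed250, 29efc4b, 4bd96bb, 5c559f9, 8861f15, 95678f7, 9bdd4f9, 9bf75f7, b68c7f1, cfc7b9b, d11aff7}.
Only in d11aff7's history (ahead): {} — 0.
Only in b68c7f1's history (behind): {95678f7, b68c7f1} — 2.

0 ahead, 2 behind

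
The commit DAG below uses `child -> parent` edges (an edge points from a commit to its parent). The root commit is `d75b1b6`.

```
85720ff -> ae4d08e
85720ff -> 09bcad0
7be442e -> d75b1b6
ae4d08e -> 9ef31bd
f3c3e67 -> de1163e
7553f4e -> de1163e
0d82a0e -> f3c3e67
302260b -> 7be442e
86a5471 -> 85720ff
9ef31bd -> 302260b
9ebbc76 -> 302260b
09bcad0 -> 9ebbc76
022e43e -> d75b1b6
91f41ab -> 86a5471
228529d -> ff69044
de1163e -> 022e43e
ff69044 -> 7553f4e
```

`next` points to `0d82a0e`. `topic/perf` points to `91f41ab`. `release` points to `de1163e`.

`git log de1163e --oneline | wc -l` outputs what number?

3

Walking parent pointers from de1163e: reachable set = {022e43e, d75b1b6, de1163e}.
That is 3 commits.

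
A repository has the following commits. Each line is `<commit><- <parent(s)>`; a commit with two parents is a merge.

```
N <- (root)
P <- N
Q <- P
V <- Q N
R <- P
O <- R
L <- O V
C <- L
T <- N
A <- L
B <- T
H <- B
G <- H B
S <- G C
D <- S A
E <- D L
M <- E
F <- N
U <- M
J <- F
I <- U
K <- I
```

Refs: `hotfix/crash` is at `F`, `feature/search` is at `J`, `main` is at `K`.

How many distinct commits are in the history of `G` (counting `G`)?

5

Walking parent pointers from G: reachable set = {B, G, H, N, T}.
That is 5 commits.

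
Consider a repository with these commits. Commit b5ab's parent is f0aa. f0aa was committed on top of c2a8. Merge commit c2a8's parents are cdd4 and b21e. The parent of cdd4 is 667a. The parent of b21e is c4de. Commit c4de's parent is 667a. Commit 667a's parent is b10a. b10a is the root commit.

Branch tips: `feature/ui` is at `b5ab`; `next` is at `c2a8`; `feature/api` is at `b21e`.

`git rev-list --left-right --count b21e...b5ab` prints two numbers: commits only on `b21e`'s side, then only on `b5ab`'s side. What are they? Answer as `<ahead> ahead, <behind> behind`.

Reachable from b21e: {667a, b10a, b21e, c4de}.
Reachable from b5ab: {667a, b10a, b21e, b5ab, c2a8, c4de, cdd4, f0aa}.
Only in b21e's history (ahead): {} — 0.
Only in b5ab's history (behind): {b5ab, c2a8, cdd4, f0aa} — 4.

0 ahead, 4 behind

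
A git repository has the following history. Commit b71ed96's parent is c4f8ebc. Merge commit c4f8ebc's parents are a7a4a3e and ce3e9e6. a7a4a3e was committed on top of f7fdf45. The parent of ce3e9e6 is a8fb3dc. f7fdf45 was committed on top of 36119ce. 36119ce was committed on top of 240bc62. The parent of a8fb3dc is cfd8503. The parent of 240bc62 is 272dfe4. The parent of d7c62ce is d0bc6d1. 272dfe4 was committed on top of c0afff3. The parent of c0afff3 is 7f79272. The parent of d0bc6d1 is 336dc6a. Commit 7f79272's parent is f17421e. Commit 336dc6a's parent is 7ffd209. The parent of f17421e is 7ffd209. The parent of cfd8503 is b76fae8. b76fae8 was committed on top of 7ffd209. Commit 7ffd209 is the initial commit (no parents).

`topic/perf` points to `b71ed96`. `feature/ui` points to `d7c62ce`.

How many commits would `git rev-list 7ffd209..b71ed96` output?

Reachable from b71ed96: {240bc62, 272dfe4, 36119ce, 7f79272, 7ffd209, a7a4a3e, a8fb3dc, b71ed96, b76fae8, c0afff3, c4f8ebc, ce3e9e6, cfd8503, f17421e, f7fdf45}.
Reachable from 7ffd209: {7ffd209}.
In b71ed96's history but not 7ffd209's: {240bc62, 272dfe4, 36119ce, 7f79272, a7a4a3e, a8fb3dc, b71ed96, b76fae8, c0afff3, c4f8ebc, ce3e9e6, cfd8503, f17421e, f7fdf45} — 14 commits.

14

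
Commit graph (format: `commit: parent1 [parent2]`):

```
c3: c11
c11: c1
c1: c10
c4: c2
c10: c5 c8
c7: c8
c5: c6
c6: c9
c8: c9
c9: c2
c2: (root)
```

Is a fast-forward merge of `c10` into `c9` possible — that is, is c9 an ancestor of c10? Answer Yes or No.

Yes

A fast-forward from c9 to c10 is possible iff c9 is an ancestor of c10.
Ancestors of c10: {c10, c2, c5, c6, c8, c9}.
c9 is among them, so fast-forward is possible.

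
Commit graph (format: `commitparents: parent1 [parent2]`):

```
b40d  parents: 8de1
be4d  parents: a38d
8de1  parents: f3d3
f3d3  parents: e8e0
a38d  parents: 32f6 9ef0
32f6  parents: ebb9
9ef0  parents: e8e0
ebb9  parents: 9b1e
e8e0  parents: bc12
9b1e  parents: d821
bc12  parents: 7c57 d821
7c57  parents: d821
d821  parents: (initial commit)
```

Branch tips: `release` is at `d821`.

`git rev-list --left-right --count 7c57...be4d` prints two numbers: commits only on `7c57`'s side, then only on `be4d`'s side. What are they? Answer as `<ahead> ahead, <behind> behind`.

0 ahead, 8 behind

Reachable from 7c57: {7c57, d821}.
Reachable from be4d: {32f6, 7c57, 9b1e, 9ef0, a38d, bc12, be4d, d821, e8e0, ebb9}.
Only in 7c57's history (ahead): {} — 0.
Only in be4d's history (behind): {32f6, 9b1e, 9ef0, a38d, bc12, be4d, e8e0, ebb9} — 8.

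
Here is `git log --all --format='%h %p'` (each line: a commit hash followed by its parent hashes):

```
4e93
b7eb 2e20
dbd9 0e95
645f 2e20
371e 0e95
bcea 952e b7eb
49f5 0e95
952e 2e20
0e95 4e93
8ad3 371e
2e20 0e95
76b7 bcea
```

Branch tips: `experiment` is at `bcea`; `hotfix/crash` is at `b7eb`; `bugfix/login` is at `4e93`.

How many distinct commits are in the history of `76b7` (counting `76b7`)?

7

Walking parent pointers from 76b7: reachable set = {0e95, 2e20, 4e93, 76b7, 952e, b7eb, bcea}.
That is 7 commits.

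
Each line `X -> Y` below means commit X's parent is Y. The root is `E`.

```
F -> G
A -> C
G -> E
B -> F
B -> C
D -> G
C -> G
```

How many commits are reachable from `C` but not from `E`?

2

Reachable from C: {C, E, G}.
Reachable from E: {E}.
In C's history but not E's: {C, G} — 2 commits.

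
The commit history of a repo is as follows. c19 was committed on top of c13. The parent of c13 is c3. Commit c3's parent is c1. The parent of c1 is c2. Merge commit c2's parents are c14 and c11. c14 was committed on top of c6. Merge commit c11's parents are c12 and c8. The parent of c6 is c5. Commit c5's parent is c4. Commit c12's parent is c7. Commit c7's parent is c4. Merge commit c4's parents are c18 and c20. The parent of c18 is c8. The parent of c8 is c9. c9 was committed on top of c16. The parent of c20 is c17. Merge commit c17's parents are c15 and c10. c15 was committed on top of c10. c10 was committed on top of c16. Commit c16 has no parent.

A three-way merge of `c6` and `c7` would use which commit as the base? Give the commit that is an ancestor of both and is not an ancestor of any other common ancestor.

Ancestors of c6: {c10, c15, c16, c17, c18, c20, c4, c5, c6, c8, c9}.
Ancestors of c7: {c10, c15, c16, c17, c18, c20, c4, c7, c8, c9}.
Common ancestors: {c10, c15, c16, c17, c18, c20, c4, c8, c9}.
Among these, c4 is not an ancestor of any other common ancestor — it is the merge base.

c4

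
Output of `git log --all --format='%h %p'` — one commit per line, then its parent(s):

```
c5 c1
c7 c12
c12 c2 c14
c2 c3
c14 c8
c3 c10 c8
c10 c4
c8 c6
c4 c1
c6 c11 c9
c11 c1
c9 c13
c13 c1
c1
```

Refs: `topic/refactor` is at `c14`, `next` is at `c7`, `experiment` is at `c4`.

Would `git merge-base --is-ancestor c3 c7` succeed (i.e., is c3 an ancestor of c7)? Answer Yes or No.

Ancestors of c7 (commits reachable by following parents): {c1, c10, c11, c12, c13, c14, c2, c3, c4, c6, c7, c8, c9}.
c3 is in that set, so it is an ancestor of c7.

Yes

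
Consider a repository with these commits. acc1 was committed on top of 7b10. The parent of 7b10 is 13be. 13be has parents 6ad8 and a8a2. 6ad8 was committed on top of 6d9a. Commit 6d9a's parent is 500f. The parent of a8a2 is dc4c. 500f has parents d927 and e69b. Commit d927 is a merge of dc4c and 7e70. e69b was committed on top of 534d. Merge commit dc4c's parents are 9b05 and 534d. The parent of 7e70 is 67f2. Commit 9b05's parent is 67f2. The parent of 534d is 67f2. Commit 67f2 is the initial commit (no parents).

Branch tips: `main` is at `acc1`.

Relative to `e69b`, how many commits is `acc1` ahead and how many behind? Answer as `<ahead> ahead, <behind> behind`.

Reachable from acc1: {13be, 500f, 534d, 67f2, 6ad8, 6d9a, 7b10, 7e70, 9b05, a8a2, acc1, d927, dc4c, e69b}.
Reachable from e69b: {534d, 67f2, e69b}.
Only in acc1's history (ahead): {13be, 500f, 6ad8, 6d9a, 7b10, 7e70, 9b05, a8a2, acc1, d927, dc4c} — 11.
Only in e69b's history (behind): {} — 0.

11 ahead, 0 behind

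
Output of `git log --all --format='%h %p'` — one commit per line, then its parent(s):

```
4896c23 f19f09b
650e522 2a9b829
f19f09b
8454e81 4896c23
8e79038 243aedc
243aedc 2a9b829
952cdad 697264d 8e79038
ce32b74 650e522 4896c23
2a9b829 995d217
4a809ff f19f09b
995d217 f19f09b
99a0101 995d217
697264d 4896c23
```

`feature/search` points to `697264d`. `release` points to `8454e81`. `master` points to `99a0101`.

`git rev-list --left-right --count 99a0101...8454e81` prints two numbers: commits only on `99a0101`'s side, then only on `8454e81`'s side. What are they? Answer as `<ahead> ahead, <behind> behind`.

Reachable from 99a0101: {995d217, 99a0101, f19f09b}.
Reachable from 8454e81: {4896c23, 8454e81, f19f09b}.
Only in 99a0101's history (ahead): {995d217, 99a0101} — 2.
Only in 8454e81's history (behind): {4896c23, 8454e81} — 2.

2 ahead, 2 behind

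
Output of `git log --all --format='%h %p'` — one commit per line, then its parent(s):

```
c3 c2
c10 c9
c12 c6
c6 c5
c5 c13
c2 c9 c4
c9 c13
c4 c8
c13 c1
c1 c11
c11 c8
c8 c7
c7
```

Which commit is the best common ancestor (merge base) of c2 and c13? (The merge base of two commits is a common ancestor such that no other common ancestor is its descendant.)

c13

Ancestors of c2: {c1, c11, c13, c2, c4, c7, c8, c9}.
Ancestors of c13: {c1, c11, c13, c7, c8}.
Common ancestors: {c1, c11, c13, c7, c8}.
Among these, c13 is not an ancestor of any other common ancestor — it is the merge base.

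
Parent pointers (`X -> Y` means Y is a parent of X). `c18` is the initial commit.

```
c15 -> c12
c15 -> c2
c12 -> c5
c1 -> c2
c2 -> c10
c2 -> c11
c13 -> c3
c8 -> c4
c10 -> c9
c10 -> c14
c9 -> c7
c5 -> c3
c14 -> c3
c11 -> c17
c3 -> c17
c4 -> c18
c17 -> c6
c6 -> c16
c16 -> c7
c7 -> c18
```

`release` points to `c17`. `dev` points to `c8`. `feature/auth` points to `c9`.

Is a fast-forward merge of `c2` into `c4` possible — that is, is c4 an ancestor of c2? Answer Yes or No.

A fast-forward from c4 to c2 is possible iff c4 is an ancestor of c2.
Ancestors of c2: {c10, c11, c14, c16, c17, c18, c2, c3, c6, c7, c9}.
c4 is not among them, so fast-forward is not possible.

No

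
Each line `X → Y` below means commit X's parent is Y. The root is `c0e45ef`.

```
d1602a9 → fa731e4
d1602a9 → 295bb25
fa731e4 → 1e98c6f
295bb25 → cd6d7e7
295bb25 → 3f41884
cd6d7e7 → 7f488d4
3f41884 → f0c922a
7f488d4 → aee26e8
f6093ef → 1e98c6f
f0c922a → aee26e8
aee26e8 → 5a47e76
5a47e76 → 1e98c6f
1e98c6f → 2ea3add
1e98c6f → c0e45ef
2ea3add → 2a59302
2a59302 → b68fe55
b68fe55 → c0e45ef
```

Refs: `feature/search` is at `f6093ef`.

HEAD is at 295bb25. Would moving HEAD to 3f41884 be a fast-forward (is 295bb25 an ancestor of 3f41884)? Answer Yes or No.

No

A fast-forward from 295bb25 to 3f41884 is possible iff 295bb25 is an ancestor of 3f41884.
Ancestors of 3f41884: {1e98c6f, 2a59302, 2ea3add, 3f41884, 5a47e76, aee26e8, b68fe55, c0e45ef, f0c922a}.
295bb25 is not among them, so fast-forward is not possible.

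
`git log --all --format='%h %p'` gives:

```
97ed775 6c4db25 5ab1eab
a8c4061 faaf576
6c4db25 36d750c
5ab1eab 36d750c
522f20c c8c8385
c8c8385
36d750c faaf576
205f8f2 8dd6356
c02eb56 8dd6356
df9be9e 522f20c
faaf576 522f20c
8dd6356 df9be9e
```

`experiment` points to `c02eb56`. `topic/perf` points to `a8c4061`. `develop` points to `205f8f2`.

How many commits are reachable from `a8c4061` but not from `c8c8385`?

3

Reachable from a8c4061: {522f20c, a8c4061, c8c8385, faaf576}.
Reachable from c8c8385: {c8c8385}.
In a8c4061's history but not c8c8385's: {522f20c, a8c4061, faaf576} — 3 commits.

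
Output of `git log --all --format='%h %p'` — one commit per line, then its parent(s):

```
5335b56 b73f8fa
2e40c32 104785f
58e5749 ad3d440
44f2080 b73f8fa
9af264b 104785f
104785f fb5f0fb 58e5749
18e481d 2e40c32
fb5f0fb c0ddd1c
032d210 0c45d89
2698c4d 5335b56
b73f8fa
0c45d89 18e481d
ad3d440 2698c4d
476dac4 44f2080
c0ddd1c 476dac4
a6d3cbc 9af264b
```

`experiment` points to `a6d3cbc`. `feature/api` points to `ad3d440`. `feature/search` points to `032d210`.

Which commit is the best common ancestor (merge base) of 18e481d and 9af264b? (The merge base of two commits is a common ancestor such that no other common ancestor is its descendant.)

Ancestors of 18e481d: {104785f, 18e481d, 2698c4d, 2e40c32, 44f2080, 476dac4, 5335b56, 58e5749, ad3d440, b73f8fa, c0ddd1c, fb5f0fb}.
Ancestors of 9af264b: {104785f, 2698c4d, 44f2080, 476dac4, 5335b56, 58e5749, 9af264b, ad3d440, b73f8fa, c0ddd1c, fb5f0fb}.
Common ancestors: {104785f, 2698c4d, 44f2080, 476dac4, 5335b56, 58e5749, ad3d440, b73f8fa, c0ddd1c, fb5f0fb}.
Among these, 104785f is not an ancestor of any other common ancestor — it is the merge base.

104785f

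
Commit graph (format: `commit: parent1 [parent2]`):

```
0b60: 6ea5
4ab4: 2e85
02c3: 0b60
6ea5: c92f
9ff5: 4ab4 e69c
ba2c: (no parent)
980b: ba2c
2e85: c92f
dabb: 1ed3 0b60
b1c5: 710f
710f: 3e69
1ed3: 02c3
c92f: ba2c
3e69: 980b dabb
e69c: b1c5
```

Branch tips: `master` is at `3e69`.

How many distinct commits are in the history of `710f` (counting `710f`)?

Walking parent pointers from 710f: reachable set = {02c3, 0b60, 1ed3, 3e69, 6ea5, 710f, 980b, ba2c, c92f, dabb}.
That is 10 commits.

10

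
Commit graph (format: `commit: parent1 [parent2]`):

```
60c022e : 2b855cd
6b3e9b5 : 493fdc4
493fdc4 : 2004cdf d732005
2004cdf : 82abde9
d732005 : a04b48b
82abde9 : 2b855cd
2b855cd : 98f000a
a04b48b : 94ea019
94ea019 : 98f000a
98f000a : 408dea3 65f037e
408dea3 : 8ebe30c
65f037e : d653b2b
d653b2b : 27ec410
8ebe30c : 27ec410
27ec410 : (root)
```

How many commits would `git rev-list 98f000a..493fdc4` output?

Reachable from 493fdc4: {2004cdf, 27ec410, 2b855cd, 408dea3, 493fdc4, 65f037e, 82abde9, 8ebe30c, 94ea019, 98f000a, a04b48b, d653b2b, d732005}.
Reachable from 98f000a: {27ec410, 408dea3, 65f037e, 8ebe30c, 98f000a, d653b2b}.
In 493fdc4's history but not 98f000a's: {2004cdf, 2b855cd, 493fdc4, 82abde9, 94ea019, a04b48b, d732005} — 7 commits.

7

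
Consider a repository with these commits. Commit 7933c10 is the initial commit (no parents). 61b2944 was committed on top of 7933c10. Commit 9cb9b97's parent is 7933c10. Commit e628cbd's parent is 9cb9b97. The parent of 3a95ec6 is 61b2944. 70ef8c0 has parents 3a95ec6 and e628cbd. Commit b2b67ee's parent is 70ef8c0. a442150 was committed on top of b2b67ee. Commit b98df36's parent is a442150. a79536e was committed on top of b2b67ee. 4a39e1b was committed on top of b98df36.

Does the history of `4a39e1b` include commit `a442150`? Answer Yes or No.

Yes

Ancestors of 4a39e1b (commits reachable by following parents): {3a95ec6, 4a39e1b, 61b2944, 70ef8c0, 7933c10, 9cb9b97, a442150, b2b67ee, b98df36, e628cbd}.
a442150 is in that set, so it is an ancestor of 4a39e1b.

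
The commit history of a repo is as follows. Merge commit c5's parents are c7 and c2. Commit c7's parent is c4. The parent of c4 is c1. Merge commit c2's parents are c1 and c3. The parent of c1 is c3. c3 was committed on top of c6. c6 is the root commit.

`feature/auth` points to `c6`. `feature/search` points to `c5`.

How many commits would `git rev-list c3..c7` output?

3

Reachable from c7: {c1, c3, c4, c6, c7}.
Reachable from c3: {c3, c6}.
In c7's history but not c3's: {c1, c4, c7} — 3 commits.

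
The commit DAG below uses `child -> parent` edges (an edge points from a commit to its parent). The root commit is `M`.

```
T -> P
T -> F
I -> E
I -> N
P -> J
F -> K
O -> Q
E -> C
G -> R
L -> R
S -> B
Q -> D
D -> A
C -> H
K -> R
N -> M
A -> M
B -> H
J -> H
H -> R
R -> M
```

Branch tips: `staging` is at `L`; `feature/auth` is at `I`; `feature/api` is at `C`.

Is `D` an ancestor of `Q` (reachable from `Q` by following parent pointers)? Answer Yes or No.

Ancestors of Q (commits reachable by following parents): {A, D, M, Q}.
D is in that set, so it is an ancestor of Q.

Yes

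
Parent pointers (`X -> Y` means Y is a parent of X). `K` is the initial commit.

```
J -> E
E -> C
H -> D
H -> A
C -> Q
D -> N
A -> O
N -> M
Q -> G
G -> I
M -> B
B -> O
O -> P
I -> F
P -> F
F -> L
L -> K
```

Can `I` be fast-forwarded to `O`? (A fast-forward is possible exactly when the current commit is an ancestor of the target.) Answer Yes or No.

No

A fast-forward from I to O is possible iff I is an ancestor of O.
Ancestors of O: {F, K, L, O, P}.
I is not among them, so fast-forward is not possible.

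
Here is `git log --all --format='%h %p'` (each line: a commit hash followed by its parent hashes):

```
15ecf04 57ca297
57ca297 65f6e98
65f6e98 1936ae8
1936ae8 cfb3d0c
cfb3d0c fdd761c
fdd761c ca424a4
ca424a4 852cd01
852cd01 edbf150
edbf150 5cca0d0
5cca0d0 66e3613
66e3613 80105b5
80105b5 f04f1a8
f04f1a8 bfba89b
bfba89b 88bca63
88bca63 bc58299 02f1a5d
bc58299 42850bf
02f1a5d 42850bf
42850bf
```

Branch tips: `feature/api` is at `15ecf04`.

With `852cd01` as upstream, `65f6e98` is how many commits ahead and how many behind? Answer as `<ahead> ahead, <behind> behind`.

Reachable from 65f6e98: {02f1a5d, 1936ae8, 42850bf, 5cca0d0, 65f6e98, 66e3613, 80105b5, 852cd01, 88bca63, bc58299, bfba89b, ca424a4, cfb3d0c, edbf150, f04f1a8, fdd761c}.
Reachable from 852cd01: {02f1a5d, 42850bf, 5cca0d0, 66e3613, 80105b5, 852cd01, 88bca63, bc58299, bfba89b, edbf150, f04f1a8}.
Only in 65f6e98's history (ahead): {1936ae8, 65f6e98, ca424a4, cfb3d0c, fdd761c} — 5.
Only in 852cd01's history (behind): {} — 0.

5 ahead, 0 behind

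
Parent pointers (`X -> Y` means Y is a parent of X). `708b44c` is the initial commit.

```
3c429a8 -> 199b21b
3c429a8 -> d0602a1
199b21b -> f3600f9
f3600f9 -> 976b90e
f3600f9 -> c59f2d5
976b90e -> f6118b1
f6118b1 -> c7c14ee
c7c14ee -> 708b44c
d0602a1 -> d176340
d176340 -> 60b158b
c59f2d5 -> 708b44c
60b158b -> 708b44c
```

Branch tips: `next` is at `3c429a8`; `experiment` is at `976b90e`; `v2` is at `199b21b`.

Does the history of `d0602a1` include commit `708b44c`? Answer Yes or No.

Ancestors of d0602a1 (commits reachable by following parents): {60b158b, 708b44c, d0602a1, d176340}.
708b44c is in that set, so it is an ancestor of d0602a1.

Yes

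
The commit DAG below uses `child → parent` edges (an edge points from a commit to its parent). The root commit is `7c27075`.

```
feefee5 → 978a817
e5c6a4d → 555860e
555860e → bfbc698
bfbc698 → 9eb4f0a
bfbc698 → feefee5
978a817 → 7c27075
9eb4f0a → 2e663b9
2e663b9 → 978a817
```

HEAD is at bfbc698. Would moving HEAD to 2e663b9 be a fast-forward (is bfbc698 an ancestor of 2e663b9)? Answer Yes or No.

No

A fast-forward from bfbc698 to 2e663b9 is possible iff bfbc698 is an ancestor of 2e663b9.
Ancestors of 2e663b9: {2e663b9, 7c27075, 978a817}.
bfbc698 is not among them, so fast-forward is not possible.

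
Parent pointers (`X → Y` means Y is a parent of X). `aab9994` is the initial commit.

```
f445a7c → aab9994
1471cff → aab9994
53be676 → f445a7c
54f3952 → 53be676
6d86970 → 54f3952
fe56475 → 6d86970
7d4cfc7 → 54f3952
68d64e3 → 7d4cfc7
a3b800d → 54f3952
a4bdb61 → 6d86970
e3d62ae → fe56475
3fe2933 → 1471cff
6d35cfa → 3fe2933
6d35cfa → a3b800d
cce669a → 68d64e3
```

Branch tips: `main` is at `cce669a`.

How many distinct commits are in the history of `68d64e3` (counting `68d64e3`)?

Walking parent pointers from 68d64e3: reachable set = {53be676, 54f3952, 68d64e3, 7d4cfc7, aab9994, f445a7c}.
That is 6 commits.

6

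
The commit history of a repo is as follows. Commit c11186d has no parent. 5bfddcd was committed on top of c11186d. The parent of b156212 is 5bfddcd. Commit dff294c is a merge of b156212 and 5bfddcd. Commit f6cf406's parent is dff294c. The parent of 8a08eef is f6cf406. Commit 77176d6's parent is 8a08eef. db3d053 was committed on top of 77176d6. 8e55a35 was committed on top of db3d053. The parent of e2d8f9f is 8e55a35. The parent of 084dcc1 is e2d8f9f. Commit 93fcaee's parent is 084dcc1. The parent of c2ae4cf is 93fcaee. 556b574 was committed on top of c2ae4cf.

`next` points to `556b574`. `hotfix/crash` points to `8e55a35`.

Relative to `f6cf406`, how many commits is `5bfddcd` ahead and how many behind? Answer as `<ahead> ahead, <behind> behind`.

0 ahead, 3 behind

Reachable from 5bfddcd: {5bfddcd, c11186d}.
Reachable from f6cf406: {5bfddcd, b156212, c11186d, dff294c, f6cf406}.
Only in 5bfddcd's history (ahead): {} — 0.
Only in f6cf406's history (behind): {b156212, dff294c, f6cf406} — 3.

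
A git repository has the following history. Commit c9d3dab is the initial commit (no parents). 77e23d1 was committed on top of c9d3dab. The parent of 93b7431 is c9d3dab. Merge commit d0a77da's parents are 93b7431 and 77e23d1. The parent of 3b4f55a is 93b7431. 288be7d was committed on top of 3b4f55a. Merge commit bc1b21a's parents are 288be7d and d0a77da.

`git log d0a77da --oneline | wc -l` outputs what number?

Walking parent pointers from d0a77da: reachable set = {77e23d1, 93b7431, c9d3dab, d0a77da}.
That is 4 commits.

4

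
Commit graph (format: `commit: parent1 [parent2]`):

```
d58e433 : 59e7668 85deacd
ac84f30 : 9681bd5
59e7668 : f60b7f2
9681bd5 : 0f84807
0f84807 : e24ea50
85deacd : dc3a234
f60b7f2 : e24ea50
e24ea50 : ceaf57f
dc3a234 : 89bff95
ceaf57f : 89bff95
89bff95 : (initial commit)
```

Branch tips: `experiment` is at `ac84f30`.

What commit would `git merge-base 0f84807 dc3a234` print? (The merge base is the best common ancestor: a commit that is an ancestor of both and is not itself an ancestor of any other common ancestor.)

Ancestors of 0f84807: {0f84807, 89bff95, ceaf57f, e24ea50}.
Ancestors of dc3a234: {89bff95, dc3a234}.
Common ancestors: {89bff95}.
The only common ancestor is 89bff95, so it is the merge base.

89bff95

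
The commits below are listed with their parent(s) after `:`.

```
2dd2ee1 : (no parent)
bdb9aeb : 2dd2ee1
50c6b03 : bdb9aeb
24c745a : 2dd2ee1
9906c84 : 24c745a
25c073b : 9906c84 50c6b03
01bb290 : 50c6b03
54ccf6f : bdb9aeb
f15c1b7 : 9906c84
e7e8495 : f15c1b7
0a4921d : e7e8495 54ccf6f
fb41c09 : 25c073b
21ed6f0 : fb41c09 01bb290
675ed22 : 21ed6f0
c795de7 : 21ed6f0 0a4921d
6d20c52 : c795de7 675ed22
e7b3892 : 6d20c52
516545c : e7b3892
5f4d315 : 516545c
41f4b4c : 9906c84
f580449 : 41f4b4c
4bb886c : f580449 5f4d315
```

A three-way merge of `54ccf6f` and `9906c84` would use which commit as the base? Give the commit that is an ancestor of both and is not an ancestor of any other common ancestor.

2dd2ee1

Ancestors of 54ccf6f: {2dd2ee1, 54ccf6f, bdb9aeb}.
Ancestors of 9906c84: {24c745a, 2dd2ee1, 9906c84}.
Common ancestors: {2dd2ee1}.
The only common ancestor is 2dd2ee1, so it is the merge base.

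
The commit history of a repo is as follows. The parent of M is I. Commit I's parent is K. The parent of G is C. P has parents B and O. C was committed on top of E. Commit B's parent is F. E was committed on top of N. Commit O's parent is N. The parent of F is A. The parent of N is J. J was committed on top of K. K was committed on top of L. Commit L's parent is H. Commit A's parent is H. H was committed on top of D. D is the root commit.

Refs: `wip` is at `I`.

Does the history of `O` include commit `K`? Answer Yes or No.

Yes

Ancestors of O (commits reachable by following parents): {D, H, J, K, L, N, O}.
K is in that set, so it is an ancestor of O.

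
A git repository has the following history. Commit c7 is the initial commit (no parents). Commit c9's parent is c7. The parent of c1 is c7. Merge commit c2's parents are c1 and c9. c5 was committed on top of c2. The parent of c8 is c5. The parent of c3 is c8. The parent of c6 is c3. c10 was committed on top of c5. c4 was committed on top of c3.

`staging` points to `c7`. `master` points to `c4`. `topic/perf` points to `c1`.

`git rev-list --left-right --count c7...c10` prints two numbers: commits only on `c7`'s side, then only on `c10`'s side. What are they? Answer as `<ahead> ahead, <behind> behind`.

0 ahead, 5 behind

Reachable from c7: {c7}.
Reachable from c10: {c1, c10, c2, c5, c7, c9}.
Only in c7's history (ahead): {} — 0.
Only in c10's history (behind): {c1, c10, c2, c5, c9} — 5.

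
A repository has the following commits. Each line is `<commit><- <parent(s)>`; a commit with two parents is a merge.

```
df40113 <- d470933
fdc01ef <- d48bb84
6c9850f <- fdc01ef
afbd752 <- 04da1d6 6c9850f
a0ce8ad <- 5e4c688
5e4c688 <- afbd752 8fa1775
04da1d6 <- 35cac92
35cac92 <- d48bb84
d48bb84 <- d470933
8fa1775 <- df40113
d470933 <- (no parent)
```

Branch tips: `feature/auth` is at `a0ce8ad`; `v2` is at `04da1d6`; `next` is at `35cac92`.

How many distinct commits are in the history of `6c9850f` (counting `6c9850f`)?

Walking parent pointers from 6c9850f: reachable set = {6c9850f, d470933, d48bb84, fdc01ef}.
That is 4 commits.

4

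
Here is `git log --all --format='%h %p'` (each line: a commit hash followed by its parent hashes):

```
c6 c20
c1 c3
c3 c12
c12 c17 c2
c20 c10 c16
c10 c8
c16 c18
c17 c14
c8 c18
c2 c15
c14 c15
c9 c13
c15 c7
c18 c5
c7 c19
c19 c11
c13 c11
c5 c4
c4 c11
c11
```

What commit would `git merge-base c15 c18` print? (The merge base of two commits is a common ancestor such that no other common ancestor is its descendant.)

c11

Ancestors of c15: {c11, c15, c19, c7}.
Ancestors of c18: {c11, c18, c4, c5}.
Common ancestors: {c11}.
The only common ancestor is c11, so it is the merge base.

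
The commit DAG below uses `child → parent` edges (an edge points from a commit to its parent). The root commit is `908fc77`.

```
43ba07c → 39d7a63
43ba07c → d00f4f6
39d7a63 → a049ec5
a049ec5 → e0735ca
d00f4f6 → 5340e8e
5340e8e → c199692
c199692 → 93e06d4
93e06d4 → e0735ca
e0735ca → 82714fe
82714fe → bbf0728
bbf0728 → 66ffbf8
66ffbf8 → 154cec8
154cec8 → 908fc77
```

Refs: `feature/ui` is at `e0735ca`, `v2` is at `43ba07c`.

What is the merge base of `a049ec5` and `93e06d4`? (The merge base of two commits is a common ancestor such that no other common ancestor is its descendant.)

Ancestors of a049ec5: {154cec8, 66ffbf8, 82714fe, 908fc77, a049ec5, bbf0728, e0735ca}.
Ancestors of 93e06d4: {154cec8, 66ffbf8, 82714fe, 908fc77, 93e06d4, bbf0728, e0735ca}.
Common ancestors: {154cec8, 66ffbf8, 82714fe, 908fc77, bbf0728, e0735ca}.
Among these, e0735ca is not an ancestor of any other common ancestor — it is the merge base.

e0735ca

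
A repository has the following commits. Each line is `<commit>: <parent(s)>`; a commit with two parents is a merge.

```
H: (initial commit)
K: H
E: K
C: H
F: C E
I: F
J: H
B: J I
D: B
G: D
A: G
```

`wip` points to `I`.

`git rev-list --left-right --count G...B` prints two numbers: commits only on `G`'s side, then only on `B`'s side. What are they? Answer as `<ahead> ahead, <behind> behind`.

2 ahead, 0 behind

Reachable from G: {B, C, D, E, F, G, H, I, J, K}.
Reachable from B: {B, C, E, F, H, I, J, K}.
Only in G's history (ahead): {D, G} — 2.
Only in B's history (behind): {} — 0.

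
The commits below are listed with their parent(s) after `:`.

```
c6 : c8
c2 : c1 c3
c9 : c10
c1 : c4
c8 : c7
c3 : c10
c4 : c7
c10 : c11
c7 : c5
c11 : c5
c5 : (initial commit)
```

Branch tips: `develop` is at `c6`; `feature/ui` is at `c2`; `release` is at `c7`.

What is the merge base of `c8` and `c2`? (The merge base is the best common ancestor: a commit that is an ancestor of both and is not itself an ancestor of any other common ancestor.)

Ancestors of c8: {c5, c7, c8}.
Ancestors of c2: {c1, c10, c11, c2, c3, c4, c5, c7}.
Common ancestors: {c5, c7}.
Among these, c7 is not an ancestor of any other common ancestor — it is the merge base.

c7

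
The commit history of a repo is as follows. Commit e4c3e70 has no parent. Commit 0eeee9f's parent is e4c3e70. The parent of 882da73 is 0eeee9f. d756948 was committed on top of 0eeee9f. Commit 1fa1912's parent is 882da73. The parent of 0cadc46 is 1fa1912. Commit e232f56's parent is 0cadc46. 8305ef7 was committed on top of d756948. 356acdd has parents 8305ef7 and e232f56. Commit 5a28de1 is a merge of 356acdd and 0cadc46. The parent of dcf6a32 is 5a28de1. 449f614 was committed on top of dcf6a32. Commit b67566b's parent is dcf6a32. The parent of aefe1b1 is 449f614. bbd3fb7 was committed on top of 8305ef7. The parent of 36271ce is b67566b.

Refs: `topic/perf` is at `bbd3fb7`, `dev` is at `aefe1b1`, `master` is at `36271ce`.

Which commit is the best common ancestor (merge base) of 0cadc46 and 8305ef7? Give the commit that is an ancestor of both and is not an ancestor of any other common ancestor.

Ancestors of 0cadc46: {0cadc46, 0eeee9f, 1fa1912, 882da73, e4c3e70}.
Ancestors of 8305ef7: {0eeee9f, 8305ef7, d756948, e4c3e70}.
Common ancestors: {0eeee9f, e4c3e70}.
Among these, 0eeee9f is not an ancestor of any other common ancestor — it is the merge base.

0eeee9f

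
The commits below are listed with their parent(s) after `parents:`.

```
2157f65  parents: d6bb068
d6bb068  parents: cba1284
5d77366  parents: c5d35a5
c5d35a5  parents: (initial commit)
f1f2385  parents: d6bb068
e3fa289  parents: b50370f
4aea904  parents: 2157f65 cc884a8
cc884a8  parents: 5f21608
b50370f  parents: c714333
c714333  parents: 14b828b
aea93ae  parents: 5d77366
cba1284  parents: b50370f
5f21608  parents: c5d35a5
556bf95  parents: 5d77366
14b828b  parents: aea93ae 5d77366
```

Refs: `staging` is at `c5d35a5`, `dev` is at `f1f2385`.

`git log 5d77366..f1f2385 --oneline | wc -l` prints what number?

Reachable from f1f2385: {14b828b, 5d77366, aea93ae, b50370f, c5d35a5, c714333, cba1284, d6bb068, f1f2385}.
Reachable from 5d77366: {5d77366, c5d35a5}.
In f1f2385's history but not 5d77366's: {14b828b, aea93ae, b50370f, c714333, cba1284, d6bb068, f1f2385} — 7 commits.

7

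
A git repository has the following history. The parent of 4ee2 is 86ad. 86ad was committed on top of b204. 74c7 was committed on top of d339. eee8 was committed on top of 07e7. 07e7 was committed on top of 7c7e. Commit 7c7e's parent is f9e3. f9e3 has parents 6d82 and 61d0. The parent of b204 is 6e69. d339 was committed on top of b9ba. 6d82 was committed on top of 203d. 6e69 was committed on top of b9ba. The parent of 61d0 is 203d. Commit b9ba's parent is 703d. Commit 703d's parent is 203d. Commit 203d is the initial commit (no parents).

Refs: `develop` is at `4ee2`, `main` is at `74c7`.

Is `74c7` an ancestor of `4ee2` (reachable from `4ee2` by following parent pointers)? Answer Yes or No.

No

Ancestors of 4ee2: {203d, 4ee2, 6e69, 703d, 86ad, b204, b9ba}.
74c7 is not in that set, so it is not an ancestor of 4ee2.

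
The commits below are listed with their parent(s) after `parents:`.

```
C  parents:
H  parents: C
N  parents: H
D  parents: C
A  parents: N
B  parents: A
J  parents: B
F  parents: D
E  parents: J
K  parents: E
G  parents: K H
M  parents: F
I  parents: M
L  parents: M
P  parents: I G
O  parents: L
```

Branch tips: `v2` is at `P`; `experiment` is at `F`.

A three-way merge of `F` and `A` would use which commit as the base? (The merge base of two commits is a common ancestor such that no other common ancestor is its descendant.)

Ancestors of F: {C, D, F}.
Ancestors of A: {A, C, H, N}.
Common ancestors: {C}.
The only common ancestor is C, so it is the merge base.

C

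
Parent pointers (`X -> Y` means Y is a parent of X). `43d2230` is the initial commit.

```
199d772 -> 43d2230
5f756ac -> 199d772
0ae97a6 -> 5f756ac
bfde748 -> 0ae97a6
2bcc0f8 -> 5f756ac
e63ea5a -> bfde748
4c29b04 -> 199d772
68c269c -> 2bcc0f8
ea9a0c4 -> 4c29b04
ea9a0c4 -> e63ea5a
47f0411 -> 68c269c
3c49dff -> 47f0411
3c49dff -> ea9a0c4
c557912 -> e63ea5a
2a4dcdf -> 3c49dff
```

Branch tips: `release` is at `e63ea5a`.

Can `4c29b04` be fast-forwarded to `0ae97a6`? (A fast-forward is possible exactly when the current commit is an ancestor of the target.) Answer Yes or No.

A fast-forward from 4c29b04 to 0ae97a6 is possible iff 4c29b04 is an ancestor of 0ae97a6.
Ancestors of 0ae97a6: {0ae97a6, 199d772, 43d2230, 5f756ac}.
4c29b04 is not among them, so fast-forward is not possible.

No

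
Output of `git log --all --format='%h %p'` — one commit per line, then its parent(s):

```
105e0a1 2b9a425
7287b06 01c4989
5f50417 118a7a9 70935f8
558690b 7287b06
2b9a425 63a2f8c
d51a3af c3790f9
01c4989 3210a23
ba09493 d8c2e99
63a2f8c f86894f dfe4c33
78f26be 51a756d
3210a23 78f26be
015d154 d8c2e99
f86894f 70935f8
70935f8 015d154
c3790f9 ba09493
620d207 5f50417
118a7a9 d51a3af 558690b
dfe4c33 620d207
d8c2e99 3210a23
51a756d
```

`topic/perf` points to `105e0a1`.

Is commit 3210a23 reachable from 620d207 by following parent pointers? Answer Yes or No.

Ancestors of 620d207 (commits reachable by following parents): {015d154, 01c4989, 118a7a9, 3210a23, 51a756d, 558690b, 5f50417, 620d207, 70935f8, 7287b06, 78f26be, ba09493, c3790f9, d51a3af, d8c2e99}.
3210a23 is in that set, so it is an ancestor of 620d207.

Yes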